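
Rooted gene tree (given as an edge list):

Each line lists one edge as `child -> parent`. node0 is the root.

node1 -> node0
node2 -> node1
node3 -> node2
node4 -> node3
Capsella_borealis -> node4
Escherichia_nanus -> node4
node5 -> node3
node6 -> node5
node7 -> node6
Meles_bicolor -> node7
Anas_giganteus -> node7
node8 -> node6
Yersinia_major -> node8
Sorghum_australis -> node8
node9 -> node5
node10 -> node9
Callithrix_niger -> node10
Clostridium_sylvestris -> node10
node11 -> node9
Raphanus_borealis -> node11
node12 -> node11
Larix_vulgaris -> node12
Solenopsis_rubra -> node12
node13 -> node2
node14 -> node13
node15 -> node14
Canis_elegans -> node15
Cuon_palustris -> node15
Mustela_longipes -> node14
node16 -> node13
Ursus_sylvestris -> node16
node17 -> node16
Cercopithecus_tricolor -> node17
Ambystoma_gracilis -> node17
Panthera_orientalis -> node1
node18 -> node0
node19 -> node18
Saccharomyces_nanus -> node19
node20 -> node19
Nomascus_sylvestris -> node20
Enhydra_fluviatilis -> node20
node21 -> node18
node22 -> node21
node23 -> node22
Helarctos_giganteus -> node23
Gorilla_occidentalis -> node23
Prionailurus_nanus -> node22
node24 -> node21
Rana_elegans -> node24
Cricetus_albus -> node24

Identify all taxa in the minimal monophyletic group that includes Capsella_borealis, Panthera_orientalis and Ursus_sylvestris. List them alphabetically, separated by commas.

Tracing Capsella_borealis: it sits inside (Capsella_borealis,Escherichia_nanus).
Tracing Panthera_orientalis: it sits inside ((((Capsella_borealis,Escherichia_nanus),(((Meles_bicolor,Anas_giganteus),(Yersinia_major,Sorghum_australis)),((Callithrix_niger,Clostridium_sylvestris),(Raphanus_borealis,(Larix_vulgaris,Solenopsis_rubra))))),(((Canis_elegans,Cuon_palustris),Mustela_longipes),(Ursus_sylvestris,(Cercopithecus_tricolor,Ambystoma_gracilis)))),Panthera_orientalis).
Tracing Ursus_sylvestris: it sits inside (Ursus_sylvestris,(Cercopithecus_tricolor,Ambystoma_gracilis)).
The smallest clade enclosing all 3 is ((((Capsella_borealis,Escherichia_nanus),(((Meles_bicolor,Anas_giganteus),(Yersinia_major,Sorghum_australis)),((Callithrix_niger,Clostridium_sylvestris),(Raphanus_borealis,(Larix_vulgaris,Solenopsis_rubra))))),(((Canis_elegans,Cuon_palustris),Mustela_longipes),(Ursus_sylvestris,(Cercopithecus_tricolor,Ambystoma_gracilis)))),Panthera_orientalis); the answer is its 18 terminal taxa in alphabetical order.

Ambystoma_gracilis, Anas_giganteus, Callithrix_niger, Canis_elegans, Capsella_borealis, Cercopithecus_tricolor, Clostridium_sylvestris, Cuon_palustris, Escherichia_nanus, Larix_vulgaris, Meles_bicolor, Mustela_longipes, Panthera_orientalis, Raphanus_borealis, Solenopsis_rubra, Sorghum_australis, Ursus_sylvestris, Yersinia_major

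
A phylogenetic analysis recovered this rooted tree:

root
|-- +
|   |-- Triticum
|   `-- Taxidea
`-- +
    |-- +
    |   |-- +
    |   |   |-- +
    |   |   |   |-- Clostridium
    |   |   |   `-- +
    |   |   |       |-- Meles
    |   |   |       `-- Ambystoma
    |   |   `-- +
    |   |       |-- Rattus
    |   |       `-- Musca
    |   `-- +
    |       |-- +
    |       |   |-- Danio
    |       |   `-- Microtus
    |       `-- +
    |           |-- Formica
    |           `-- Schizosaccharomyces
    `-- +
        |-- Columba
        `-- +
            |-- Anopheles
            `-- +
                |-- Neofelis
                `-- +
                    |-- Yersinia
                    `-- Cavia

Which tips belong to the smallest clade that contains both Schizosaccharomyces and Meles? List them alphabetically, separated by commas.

Tracing Schizosaccharomyces: it sits inside (Formica,Schizosaccharomyces).
Tracing Meles: it sits inside (Meles,Ambystoma).
The smallest clade enclosing both is (((Clostridium,(Meles,Ambystoma)),(Rattus,Musca)),((Danio,Microtus),(Formica,Schizosaccharomyces))); the answer is its 9 terminal taxa in alphabetical order.

Ambystoma, Clostridium, Danio, Formica, Meles, Microtus, Musca, Rattus, Schizosaccharomyces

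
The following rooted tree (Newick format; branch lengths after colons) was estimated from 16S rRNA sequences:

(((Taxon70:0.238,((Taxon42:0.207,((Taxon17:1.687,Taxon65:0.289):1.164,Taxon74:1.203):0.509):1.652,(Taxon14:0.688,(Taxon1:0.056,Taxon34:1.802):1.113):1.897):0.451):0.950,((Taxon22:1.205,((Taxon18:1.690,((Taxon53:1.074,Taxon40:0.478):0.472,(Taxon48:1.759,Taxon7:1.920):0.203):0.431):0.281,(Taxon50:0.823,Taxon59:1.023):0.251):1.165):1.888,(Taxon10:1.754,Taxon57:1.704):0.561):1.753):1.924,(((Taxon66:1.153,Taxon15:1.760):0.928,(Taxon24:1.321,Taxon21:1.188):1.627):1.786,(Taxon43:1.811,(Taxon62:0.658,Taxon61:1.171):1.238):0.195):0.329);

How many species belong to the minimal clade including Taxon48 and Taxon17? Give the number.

18

The MRCA of Taxon48 and Taxon17 is the node subtending ((Taxon70,((Taxon42,((Taxon17,Taxon65),Taxon74)),(Taxon14,(Taxon1,Taxon34)))),((Taxon22,((Taxon18,((Taxon53,Taxon40),(Taxon48,Taxon7))),(Taxon50,Taxon59))),(Taxon10,Taxon57))).
That clade contains 18 terminal taxa: Taxon1, Taxon10, Taxon14, Taxon17, Taxon18, Taxon22, Taxon34, Taxon40, Taxon42, Taxon48, Taxon50, Taxon53, Taxon57, Taxon59, Taxon65, Taxon7, Taxon70, Taxon74.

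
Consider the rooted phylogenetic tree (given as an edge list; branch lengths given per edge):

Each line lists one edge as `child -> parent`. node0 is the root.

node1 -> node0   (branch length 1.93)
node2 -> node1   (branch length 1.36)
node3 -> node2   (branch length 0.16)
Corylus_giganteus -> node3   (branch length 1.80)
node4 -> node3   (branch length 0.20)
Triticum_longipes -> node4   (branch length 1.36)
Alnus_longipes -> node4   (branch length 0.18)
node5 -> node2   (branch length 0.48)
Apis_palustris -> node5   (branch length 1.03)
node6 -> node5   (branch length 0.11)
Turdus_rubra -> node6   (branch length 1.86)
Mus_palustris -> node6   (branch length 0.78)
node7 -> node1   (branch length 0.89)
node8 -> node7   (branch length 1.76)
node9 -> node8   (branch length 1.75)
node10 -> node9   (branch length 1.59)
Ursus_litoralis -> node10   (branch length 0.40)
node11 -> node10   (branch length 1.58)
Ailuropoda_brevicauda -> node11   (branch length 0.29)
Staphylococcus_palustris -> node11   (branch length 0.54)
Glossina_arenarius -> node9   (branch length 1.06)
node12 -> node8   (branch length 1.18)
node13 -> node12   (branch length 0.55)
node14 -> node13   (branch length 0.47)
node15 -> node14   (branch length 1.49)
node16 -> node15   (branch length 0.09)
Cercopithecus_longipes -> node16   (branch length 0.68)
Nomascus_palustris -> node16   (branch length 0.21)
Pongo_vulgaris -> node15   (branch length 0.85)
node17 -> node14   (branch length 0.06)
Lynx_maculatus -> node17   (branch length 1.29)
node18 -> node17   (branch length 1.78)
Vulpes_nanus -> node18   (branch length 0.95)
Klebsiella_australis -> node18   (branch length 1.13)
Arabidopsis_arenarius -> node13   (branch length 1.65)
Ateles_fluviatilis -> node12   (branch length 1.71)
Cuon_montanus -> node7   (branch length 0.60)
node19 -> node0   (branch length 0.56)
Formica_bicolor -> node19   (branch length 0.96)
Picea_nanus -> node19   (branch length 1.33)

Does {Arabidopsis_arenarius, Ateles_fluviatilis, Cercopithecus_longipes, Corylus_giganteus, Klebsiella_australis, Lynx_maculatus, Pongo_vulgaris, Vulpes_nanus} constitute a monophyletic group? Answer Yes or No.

No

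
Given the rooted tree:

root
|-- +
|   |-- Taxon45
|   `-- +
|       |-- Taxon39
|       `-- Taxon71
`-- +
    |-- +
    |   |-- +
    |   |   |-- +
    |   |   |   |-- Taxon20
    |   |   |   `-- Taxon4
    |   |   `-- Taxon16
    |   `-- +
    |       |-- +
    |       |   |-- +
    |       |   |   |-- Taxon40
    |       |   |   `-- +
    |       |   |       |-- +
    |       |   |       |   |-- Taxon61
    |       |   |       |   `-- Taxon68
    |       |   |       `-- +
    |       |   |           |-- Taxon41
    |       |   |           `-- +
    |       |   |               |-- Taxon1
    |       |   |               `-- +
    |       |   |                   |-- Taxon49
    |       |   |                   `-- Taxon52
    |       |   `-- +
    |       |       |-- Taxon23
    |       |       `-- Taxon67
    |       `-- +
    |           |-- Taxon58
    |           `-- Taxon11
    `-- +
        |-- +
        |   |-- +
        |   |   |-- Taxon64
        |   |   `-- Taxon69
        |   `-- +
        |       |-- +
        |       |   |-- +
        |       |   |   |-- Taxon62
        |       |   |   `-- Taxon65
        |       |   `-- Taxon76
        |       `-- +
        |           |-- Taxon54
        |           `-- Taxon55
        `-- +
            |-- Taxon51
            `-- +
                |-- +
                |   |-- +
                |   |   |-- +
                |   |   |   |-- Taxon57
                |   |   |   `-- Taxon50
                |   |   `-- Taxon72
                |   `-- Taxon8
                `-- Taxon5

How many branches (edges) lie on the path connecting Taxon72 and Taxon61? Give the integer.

The MRCA of Taxon72 and Taxon61 is the node subtending ((((Taxon20,Taxon4),Taxon16),(((Taxon40,((Taxon61,Taxon68),(Taxon41,(Taxon1,(Taxon49,Taxon52))))),(Taxon23,Taxon67)),(Taxon58,Taxon11))),(((Taxon64,Taxon69),(((Taxon62,Taxon65),Taxon76),(Taxon54,Taxon55))),(Taxon51,((((Taxon57,Taxon50),Taxon72),Taxon8),Taxon5)))).
From Taxon72 up to that node: 6 branches. From Taxon61 up to the same node: 7 branches. Total: 6 + 7 = 13.

13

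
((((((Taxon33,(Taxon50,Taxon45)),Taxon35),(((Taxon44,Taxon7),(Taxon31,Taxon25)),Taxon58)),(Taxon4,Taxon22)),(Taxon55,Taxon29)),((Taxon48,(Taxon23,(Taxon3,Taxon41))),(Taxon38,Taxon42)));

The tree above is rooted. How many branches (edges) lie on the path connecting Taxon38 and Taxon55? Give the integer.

The MRCA of Taxon38 and Taxon55 is the root of the tree.
From Taxon38 up to that node: 3 branches. From Taxon55 up to the same node: 3 branches. Total: 3 + 3 = 6.

6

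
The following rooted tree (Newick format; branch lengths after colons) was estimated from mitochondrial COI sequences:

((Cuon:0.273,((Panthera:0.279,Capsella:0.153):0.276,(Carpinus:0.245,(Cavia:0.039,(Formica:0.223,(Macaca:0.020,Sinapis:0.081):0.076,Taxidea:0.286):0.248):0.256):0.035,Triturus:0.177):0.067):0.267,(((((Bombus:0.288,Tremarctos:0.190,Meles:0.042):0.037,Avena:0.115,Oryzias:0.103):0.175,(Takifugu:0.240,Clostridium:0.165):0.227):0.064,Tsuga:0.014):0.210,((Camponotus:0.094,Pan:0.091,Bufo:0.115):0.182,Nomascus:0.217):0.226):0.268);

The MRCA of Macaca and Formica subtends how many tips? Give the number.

4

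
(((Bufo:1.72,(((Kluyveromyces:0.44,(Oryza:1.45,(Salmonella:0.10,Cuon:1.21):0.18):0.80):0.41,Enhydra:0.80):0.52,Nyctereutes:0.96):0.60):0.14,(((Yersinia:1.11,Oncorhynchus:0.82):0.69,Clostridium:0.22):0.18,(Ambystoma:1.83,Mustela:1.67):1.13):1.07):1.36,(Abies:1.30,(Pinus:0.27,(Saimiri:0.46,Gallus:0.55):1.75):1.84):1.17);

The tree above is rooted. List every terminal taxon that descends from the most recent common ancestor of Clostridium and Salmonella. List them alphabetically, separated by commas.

Tracing Clostridium: it sits inside ((Yersinia,Oncorhynchus),Clostridium).
Tracing Salmonella: it sits inside (Salmonella,Cuon).
The smallest clade enclosing both is ((Bufo,(((Kluyveromyces,(Oryza,(Salmonella,Cuon))),Enhydra),Nyctereutes)),(((Yersinia,Oncorhynchus),Clostridium),(Ambystoma,Mustela))); the answer is its 12 terminal taxa in alphabetical order.

Ambystoma, Bufo, Clostridium, Cuon, Enhydra, Kluyveromyces, Mustela, Nyctereutes, Oncorhynchus, Oryza, Salmonella, Yersinia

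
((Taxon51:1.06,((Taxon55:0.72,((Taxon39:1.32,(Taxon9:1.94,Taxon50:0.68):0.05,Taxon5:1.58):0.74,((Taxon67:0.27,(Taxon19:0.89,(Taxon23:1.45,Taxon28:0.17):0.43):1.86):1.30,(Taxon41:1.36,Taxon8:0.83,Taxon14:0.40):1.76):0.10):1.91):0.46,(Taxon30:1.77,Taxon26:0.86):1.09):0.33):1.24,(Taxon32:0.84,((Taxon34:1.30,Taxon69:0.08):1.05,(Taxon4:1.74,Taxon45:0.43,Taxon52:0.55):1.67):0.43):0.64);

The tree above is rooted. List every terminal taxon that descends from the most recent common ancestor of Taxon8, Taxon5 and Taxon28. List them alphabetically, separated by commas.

Taxon14, Taxon19, Taxon23, Taxon28, Taxon39, Taxon41, Taxon5, Taxon50, Taxon67, Taxon8, Taxon9

Tracing Taxon8: it sits inside (Taxon41,Taxon8,Taxon14).
Tracing Taxon5: it sits inside (Taxon39,(Taxon9,Taxon50),Taxon5).
Tracing Taxon28: it sits inside (Taxon23,Taxon28).
The smallest clade enclosing all 3 is ((Taxon39,(Taxon9,Taxon50),Taxon5),((Taxon67,(Taxon19,(Taxon23,Taxon28))),(Taxon41,Taxon8,Taxon14))); the answer is its 11 terminal taxa in alphabetical order.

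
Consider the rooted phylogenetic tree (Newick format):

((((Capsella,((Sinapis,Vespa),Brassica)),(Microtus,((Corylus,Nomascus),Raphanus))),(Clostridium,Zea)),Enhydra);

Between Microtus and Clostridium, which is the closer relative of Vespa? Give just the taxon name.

Microtus

The MRCA of Vespa and Microtus subtends ((Capsella,((Sinapis,Vespa),Brassica)),(Microtus,((Corylus,Nomascus),Raphanus))) (8 taxa).
The MRCA of Vespa and Clostridium subtends (((Capsella,((Sinapis,Vespa),Brassica)),(Microtus,((Corylus,Nomascus),Raphanus))),(Clostridium,Zea)) (10 taxa).
The first is nested inside the second, so Vespa shares a more recent common ancestor with Microtus.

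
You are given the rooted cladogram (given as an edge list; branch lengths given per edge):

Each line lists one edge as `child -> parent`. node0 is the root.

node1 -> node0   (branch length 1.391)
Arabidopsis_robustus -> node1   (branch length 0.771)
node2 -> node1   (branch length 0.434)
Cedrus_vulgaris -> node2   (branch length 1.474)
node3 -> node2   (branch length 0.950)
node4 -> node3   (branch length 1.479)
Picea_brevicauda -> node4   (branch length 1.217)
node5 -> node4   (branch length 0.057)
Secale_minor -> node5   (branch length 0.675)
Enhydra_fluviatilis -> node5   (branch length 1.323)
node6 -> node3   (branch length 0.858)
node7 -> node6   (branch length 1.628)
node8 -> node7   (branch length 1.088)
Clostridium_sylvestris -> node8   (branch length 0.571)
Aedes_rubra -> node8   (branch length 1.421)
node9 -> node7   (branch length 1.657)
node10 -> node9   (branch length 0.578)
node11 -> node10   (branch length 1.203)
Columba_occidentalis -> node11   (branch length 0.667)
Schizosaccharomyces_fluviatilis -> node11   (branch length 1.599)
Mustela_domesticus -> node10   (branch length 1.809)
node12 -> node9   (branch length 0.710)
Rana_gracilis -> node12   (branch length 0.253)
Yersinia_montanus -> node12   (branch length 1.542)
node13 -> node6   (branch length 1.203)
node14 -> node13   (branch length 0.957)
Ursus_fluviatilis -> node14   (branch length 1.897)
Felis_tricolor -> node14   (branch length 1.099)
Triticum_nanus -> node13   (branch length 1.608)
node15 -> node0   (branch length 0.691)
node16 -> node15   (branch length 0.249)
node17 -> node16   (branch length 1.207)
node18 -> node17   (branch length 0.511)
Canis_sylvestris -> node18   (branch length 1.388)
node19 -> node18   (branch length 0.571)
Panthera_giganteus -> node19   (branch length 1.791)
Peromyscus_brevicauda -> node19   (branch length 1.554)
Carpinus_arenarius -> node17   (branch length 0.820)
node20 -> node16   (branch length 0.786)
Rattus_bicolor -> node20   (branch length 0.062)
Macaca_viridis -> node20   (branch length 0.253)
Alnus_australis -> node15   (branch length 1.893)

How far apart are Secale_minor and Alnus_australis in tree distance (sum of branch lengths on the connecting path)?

The path runs Secale_minor → … → MRCA → … → Alnus_australis; the MRCA is the root of the tree.
Branch lengths along that path: 0.675 + 0.057 + 1.479 + 0.950 + 0.434 + 1.391 + 0.691 + 1.893 = 7.570.

7.570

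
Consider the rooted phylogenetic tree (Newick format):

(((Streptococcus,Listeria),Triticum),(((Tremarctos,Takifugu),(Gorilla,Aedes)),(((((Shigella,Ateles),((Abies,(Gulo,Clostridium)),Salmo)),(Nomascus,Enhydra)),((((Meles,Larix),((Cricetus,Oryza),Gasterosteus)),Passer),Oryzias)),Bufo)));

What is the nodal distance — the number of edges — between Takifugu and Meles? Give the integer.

10

The MRCA of Takifugu and Meles is the node subtending (((Tremarctos,Takifugu),(Gorilla,Aedes)),(((((Shigella,Ateles),((Abies,(Gulo,Clostridium)),Salmo)),(Nomascus,Enhydra)),((((Meles,Larix),((Cricetus,Oryza),Gasterosteus)),Passer),Oryzias)),Bufo)).
From Takifugu up to that node: 3 branches. From Meles up to the same node: 7 branches. Total: 3 + 7 = 10.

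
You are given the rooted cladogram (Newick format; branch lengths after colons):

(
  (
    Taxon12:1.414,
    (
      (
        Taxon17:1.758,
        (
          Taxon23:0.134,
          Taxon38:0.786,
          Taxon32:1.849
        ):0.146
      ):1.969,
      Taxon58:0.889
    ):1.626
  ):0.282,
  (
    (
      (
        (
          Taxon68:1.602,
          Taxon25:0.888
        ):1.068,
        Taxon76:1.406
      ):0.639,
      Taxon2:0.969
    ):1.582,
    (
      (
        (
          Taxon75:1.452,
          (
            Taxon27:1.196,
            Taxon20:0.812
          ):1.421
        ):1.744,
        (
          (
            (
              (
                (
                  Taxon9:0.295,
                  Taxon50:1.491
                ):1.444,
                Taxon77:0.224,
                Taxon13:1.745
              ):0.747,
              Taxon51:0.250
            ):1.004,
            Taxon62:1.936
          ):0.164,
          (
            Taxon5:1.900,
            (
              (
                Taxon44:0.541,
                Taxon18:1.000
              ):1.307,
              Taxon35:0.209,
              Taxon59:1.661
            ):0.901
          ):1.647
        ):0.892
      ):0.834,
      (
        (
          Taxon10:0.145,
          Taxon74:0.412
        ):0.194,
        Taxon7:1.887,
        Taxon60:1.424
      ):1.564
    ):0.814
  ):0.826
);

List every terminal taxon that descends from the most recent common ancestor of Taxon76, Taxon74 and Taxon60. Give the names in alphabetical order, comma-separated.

Tracing Taxon76: it sits inside ((Taxon68,Taxon25),Taxon76).
Tracing Taxon74: it sits inside (Taxon10,Taxon74).
Tracing Taxon60: it sits inside ((Taxon10,Taxon74),Taxon7,Taxon60).
The smallest clade enclosing all 3 is ((((Taxon68,Taxon25),Taxon76),Taxon2),(((Taxon75,(Taxon27,Taxon20)),(((((Taxon9,Taxon50),Taxon77,Taxon13),Taxon51),Taxon62),(Taxon5,((Taxon44,Taxon18),Taxon35,Taxon59)))),((Taxon10,Taxon74),Taxon7,Taxon60))); the answer is its 22 terminal taxa in alphabetical order.

Taxon10, Taxon13, Taxon18, Taxon2, Taxon20, Taxon25, Taxon27, Taxon35, Taxon44, Taxon5, Taxon50, Taxon51, Taxon59, Taxon60, Taxon62, Taxon68, Taxon7, Taxon74, Taxon75, Taxon76, Taxon77, Taxon9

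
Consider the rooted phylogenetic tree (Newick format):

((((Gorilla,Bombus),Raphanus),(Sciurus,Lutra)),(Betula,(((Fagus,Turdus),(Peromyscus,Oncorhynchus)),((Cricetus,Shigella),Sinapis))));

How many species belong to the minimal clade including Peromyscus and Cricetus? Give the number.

7

The MRCA of Peromyscus and Cricetus is the node subtending (((Fagus,Turdus),(Peromyscus,Oncorhynchus)),((Cricetus,Shigella),Sinapis)).
That clade contains 7 terminal taxa: Cricetus, Fagus, Oncorhynchus, Peromyscus, Shigella, Sinapis, Turdus.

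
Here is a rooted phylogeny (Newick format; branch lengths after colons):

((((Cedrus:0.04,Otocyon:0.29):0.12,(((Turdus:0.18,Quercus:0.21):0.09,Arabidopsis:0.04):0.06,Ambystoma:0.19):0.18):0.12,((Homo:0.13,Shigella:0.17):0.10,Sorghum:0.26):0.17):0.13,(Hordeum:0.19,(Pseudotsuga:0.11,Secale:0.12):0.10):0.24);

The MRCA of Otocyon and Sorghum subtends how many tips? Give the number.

The MRCA of Otocyon and Sorghum is the node subtending (((Cedrus,Otocyon),(((Turdus,Quercus),Arabidopsis),Ambystoma)),((Homo,Shigella),Sorghum)).
That clade contains 9 terminal taxa: Ambystoma, Arabidopsis, Cedrus, Homo, Otocyon, Quercus, Shigella, Sorghum, Turdus.

9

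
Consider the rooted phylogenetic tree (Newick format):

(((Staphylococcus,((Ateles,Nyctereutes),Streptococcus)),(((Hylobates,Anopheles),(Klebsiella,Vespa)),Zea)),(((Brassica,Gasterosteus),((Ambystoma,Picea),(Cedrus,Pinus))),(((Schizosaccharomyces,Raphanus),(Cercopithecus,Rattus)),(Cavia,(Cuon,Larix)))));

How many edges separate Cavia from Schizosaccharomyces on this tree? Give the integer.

The MRCA of Cavia and Schizosaccharomyces is the node subtending (((Schizosaccharomyces,Raphanus),(Cercopithecus,Rattus)),(Cavia,(Cuon,Larix))).
From Cavia up to that node: 2 branches. From Schizosaccharomyces up to the same node: 3 branches. Total: 2 + 3 = 5.

5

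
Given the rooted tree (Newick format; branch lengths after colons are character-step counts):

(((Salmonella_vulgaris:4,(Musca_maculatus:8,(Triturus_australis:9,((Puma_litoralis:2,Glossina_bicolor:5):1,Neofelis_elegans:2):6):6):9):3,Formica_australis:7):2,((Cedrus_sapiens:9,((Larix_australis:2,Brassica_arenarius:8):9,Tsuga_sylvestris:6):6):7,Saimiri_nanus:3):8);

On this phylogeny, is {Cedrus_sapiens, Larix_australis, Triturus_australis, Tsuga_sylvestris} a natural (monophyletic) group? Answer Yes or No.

The MRCA of the listed taxa is the root, so the smallest clade containing them is the whole tree.
That clade also contains Brassica_arenarius, Formica_australis, Glossina_bicolor, Musca_maculatus, Neofelis_elegans, Puma_litoralis, Saimiri_nanus, Salmonella_vulgaris, which are not in the proposed group, so the group is not monophyletic.

No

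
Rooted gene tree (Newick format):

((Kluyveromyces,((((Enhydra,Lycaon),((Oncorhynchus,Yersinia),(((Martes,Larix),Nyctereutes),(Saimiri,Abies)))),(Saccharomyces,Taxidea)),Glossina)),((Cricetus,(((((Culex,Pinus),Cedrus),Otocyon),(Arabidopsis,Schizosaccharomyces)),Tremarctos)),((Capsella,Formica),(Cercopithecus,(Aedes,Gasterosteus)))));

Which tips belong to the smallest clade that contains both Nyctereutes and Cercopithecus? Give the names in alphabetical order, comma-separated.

Tracing Nyctereutes: it sits inside ((Martes,Larix),Nyctereutes).
Tracing Cercopithecus: it sits inside (Cercopithecus,(Aedes,Gasterosteus)).
The smallest clade enclosing both is the whole tree (their MRCA is the root), so the answer is all 26 tips in alphabetical order.

Abies, Aedes, Arabidopsis, Capsella, Cedrus, Cercopithecus, Cricetus, Culex, Enhydra, Formica, Gasterosteus, Glossina, Kluyveromyces, Larix, Lycaon, Martes, Nyctereutes, Oncorhynchus, Otocyon, Pinus, Saccharomyces, Saimiri, Schizosaccharomyces, Taxidea, Tremarctos, Yersinia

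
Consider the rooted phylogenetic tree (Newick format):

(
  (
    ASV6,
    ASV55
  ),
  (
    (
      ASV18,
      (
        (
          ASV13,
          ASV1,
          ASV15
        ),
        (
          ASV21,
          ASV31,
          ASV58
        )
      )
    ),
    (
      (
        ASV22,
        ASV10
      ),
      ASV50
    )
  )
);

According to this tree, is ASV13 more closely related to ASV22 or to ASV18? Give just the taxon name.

The MRCA of ASV13 and ASV18 subtends (ASV18,((ASV13,ASV1,ASV15),(ASV21,ASV31,ASV58))) (7 taxa).
The MRCA of ASV13 and ASV22 subtends ((ASV18,((ASV13,ASV1,ASV15),(ASV21,ASV31,ASV58))),((ASV22,ASV10),ASV50)) (10 taxa).
The first is nested inside the second, so ASV13 shares a more recent common ancestor with ASV18.

ASV18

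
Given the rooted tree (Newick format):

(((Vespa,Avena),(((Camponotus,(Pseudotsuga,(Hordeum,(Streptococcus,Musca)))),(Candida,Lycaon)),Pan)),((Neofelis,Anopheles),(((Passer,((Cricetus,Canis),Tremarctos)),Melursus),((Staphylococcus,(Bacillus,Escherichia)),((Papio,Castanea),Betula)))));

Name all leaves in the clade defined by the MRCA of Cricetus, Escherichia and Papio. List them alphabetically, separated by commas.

Tracing Cricetus: it sits inside (Cricetus,Canis).
Tracing Escherichia: it sits inside (Bacillus,Escherichia).
Tracing Papio: it sits inside (Papio,Castanea).
The smallest clade enclosing all 3 is (((Passer,((Cricetus,Canis),Tremarctos)),Melursus),((Staphylococcus,(Bacillus,Escherichia)),((Papio,Castanea),Betula))); the answer is its 11 terminal taxa in alphabetical order.

Bacillus, Betula, Canis, Castanea, Cricetus, Escherichia, Melursus, Papio, Passer, Staphylococcus, Tremarctos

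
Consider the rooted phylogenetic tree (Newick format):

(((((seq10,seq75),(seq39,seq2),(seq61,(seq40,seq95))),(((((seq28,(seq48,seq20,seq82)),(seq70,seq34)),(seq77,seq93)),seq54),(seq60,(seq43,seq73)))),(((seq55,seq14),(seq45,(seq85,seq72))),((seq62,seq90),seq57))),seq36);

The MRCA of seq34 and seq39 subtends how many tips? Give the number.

19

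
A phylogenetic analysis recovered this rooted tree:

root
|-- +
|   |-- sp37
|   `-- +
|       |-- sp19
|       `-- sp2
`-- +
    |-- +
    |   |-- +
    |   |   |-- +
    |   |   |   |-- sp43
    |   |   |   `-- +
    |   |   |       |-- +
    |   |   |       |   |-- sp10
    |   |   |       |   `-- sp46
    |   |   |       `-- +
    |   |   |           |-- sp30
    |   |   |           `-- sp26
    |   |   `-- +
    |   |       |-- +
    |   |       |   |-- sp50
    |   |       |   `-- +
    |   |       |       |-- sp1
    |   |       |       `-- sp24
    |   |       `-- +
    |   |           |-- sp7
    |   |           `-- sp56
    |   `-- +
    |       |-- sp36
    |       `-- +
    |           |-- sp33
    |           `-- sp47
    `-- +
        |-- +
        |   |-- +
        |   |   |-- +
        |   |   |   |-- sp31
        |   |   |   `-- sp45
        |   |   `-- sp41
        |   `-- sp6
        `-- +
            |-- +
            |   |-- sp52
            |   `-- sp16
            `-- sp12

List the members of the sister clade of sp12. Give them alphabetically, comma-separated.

sp16, sp52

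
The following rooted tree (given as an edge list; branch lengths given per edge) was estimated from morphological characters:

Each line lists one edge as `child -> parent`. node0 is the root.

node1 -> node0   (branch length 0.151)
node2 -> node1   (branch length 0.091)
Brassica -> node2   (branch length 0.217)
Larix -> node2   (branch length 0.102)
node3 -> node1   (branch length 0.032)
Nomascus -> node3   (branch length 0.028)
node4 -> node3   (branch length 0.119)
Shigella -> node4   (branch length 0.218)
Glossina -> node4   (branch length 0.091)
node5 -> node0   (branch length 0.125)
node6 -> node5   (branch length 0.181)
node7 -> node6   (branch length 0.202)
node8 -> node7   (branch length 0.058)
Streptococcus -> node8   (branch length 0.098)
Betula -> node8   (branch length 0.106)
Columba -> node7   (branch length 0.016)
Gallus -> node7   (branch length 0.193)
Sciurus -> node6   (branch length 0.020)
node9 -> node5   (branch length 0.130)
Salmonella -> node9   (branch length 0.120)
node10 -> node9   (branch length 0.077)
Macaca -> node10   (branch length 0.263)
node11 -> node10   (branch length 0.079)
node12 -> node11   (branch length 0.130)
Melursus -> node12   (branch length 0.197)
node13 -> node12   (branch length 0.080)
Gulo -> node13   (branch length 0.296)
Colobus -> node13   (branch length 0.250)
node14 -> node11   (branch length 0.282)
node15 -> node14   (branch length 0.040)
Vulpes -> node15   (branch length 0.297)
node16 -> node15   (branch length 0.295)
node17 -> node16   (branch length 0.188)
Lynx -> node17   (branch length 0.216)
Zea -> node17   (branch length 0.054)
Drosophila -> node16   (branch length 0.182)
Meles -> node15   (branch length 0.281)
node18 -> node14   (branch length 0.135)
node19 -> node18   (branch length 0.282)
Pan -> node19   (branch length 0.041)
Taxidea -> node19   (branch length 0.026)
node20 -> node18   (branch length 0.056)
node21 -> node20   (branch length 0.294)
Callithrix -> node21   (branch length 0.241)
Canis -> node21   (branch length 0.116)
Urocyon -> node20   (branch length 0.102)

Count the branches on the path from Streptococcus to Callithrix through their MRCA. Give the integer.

The MRCA of Streptococcus and Callithrix is the node subtending ((((Streptococcus,Betula),Columba,Gallus),Sciurus),(Salmonella,(Macaca,((Melursus,(Gulo,Colobus)),((Vulpes,((Lynx,Zea),Drosophila),Meles),((Pan,Taxidea),((Callithrix,Canis),Urocyon))))))).
From Streptococcus up to that node: 4 branches. From Callithrix up to the same node: 8 branches. Total: 4 + 8 = 12.

12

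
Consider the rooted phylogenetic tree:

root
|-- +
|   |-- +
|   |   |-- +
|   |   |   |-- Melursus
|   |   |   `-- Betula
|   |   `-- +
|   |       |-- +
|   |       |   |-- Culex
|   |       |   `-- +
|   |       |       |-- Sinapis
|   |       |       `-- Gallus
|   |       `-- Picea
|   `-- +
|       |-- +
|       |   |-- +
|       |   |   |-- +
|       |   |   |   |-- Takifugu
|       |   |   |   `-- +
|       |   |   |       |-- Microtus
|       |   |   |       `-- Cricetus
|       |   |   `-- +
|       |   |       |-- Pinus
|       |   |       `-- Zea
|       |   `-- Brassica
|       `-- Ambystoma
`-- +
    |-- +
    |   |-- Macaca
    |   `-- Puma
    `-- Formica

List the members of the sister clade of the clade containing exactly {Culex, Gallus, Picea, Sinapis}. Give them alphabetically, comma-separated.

Betula, Melursus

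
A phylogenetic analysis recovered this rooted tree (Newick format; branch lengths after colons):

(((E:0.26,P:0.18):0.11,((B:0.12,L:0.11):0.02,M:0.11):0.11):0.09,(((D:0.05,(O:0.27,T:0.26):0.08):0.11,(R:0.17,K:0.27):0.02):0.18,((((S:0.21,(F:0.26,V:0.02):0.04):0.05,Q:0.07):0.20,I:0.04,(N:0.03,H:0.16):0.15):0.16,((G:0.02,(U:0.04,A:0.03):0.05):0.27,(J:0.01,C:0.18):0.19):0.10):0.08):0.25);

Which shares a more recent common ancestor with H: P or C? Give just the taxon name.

C

The MRCA of H and C subtends ((((S,(F,V)),Q),I,(N,H)),((G,(U,A)),(J,C))) (12 taxa).
The MRCA of H and P is the root, subtending the entire tree (22 taxa).
The first is nested inside the second, so H shares a more recent common ancestor with C.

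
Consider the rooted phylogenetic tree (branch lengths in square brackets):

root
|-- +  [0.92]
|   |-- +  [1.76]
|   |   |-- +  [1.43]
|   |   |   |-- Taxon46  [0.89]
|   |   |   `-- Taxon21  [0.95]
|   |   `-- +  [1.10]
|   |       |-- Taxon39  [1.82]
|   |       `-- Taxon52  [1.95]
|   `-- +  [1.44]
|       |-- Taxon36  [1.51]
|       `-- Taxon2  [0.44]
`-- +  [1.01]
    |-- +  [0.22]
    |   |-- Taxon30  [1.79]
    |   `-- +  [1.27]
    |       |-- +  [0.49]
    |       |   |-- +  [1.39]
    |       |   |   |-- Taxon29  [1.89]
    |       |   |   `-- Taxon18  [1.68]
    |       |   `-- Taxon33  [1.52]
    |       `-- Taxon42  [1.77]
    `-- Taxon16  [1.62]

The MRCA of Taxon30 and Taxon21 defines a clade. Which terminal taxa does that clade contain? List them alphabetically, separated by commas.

Tracing Taxon30: it sits inside (Taxon30,(((Taxon29,Taxon18),Taxon33),Taxon42)).
Tracing Taxon21: it sits inside (Taxon46,Taxon21).
The smallest clade enclosing both is the whole tree (their MRCA is the root), so the answer is all 12 tips in alphabetical order.

Taxon16, Taxon18, Taxon2, Taxon21, Taxon29, Taxon30, Taxon33, Taxon36, Taxon39, Taxon42, Taxon46, Taxon52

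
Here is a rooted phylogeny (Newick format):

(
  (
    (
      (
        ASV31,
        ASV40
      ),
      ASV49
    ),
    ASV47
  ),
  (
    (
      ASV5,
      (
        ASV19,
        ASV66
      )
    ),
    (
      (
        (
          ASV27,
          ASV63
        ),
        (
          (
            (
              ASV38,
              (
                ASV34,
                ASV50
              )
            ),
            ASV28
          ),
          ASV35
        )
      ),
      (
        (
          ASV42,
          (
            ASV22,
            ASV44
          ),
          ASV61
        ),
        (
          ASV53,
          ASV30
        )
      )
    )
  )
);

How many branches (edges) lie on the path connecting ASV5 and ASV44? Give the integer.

The MRCA of ASV5 and ASV44 is the node subtending ((ASV5,(ASV19,ASV66)),(((ASV27,ASV63),(((ASV38,(ASV34,ASV50)),ASV28),ASV35)),((ASV42,(ASV22,ASV44),ASV61),(ASV53,ASV30)))).
From ASV5 up to that node: 2 branches. From ASV44 up to the same node: 5 branches. Total: 2 + 5 = 7.

7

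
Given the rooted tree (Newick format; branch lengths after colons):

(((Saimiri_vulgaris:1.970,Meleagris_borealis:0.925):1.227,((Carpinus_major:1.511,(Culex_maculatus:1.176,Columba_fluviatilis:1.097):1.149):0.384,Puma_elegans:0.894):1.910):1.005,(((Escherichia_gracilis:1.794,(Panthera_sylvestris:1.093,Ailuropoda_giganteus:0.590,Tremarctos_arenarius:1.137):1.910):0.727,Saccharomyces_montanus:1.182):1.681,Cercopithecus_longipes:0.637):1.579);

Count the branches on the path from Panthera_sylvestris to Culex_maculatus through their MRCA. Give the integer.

The MRCA of Panthera_sylvestris and Culex_maculatus is the root of the tree.
From Panthera_sylvestris up to that node: 5 branches. From Culex_maculatus up to the same node: 5 branches. Total: 5 + 5 = 10.

10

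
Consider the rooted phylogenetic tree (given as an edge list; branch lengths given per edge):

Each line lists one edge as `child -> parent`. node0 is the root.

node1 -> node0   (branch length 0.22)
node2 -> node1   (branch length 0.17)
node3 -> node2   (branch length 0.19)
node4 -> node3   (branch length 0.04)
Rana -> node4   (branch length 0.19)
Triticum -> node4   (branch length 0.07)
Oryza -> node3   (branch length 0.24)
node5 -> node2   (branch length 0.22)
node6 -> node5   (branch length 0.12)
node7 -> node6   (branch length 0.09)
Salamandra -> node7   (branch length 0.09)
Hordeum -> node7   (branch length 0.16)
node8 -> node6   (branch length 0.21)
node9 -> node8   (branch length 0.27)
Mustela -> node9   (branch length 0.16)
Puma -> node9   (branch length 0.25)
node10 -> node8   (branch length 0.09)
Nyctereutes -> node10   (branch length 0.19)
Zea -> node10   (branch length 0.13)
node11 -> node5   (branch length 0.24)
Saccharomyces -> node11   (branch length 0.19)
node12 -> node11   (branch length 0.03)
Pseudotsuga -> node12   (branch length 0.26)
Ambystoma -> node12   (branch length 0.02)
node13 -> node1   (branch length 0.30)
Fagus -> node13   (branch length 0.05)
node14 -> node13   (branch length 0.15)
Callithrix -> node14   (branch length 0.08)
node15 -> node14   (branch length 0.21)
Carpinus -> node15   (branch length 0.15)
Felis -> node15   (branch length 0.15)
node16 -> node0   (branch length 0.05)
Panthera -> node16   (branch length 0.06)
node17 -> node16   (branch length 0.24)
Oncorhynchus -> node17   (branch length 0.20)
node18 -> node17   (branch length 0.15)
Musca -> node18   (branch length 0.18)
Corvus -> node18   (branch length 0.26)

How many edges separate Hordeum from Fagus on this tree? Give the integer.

The MRCA of Hordeum and Fagus is the node subtending ((((Rana,Triticum),Oryza),(((Salamandra,Hordeum),((Mustela,Puma),(Nyctereutes,Zea))),(Saccharomyces,(Pseudotsuga,Ambystoma)))),(Fagus,(Callithrix,(Carpinus,Felis)))).
From Hordeum up to that node: 5 branches. From Fagus up to the same node: 2 branches. Total: 5 + 2 = 7.

7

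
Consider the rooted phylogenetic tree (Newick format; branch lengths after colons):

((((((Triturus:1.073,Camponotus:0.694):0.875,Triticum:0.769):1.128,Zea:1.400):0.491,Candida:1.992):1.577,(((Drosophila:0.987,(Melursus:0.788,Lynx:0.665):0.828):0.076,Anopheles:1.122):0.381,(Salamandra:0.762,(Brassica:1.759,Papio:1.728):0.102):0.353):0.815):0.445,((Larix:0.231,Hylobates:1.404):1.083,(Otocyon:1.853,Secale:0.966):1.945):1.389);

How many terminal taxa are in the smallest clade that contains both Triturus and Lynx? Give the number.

12

The MRCA of Triturus and Lynx is the node subtending (((((Triturus,Camponotus),Triticum),Zea),Candida),(((Drosophila,(Melursus,Lynx)),Anopheles),(Salamandra,(Brassica,Papio)))).
That clade contains 12 terminal taxa: Anopheles, Brassica, Camponotus, Candida, Drosophila, Lynx, Melursus, Papio, Salamandra, Triticum, Triturus, Zea.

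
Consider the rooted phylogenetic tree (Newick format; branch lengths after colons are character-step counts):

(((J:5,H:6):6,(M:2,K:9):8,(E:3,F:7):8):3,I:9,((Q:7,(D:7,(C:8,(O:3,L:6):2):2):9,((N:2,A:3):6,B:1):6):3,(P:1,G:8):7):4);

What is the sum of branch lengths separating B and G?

25

The path runs B → … → MRCA → … → G; the MRCA is the node subtending ((Q,(D,(C,(O,L))),((N,A),B)),(P,G)).
Branch lengths along that path: 1 + 6 + 3 + 7 + 8 = 25.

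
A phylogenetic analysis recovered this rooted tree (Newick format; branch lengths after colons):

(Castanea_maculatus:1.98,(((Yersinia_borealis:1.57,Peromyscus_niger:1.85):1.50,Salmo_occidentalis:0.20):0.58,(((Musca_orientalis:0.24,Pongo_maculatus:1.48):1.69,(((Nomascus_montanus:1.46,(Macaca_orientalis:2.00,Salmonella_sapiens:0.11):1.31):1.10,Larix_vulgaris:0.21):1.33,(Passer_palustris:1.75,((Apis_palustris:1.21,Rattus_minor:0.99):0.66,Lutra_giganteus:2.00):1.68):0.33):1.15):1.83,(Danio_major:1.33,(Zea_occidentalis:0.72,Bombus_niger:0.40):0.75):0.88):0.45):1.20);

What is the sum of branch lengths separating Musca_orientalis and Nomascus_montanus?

6.97

The path runs Musca_orientalis → … → MRCA → … → Nomascus_montanus; the MRCA is the node subtending ((Musca_orientalis,Pongo_maculatus),(((Nomascus_montanus,(Macaca_orientalis,Salmonella_sapiens)),Larix_vulgaris),(Passer_palustris,((Apis_palustris,Rattus_minor),Lutra_giganteus)))).
Branch lengths along that path: 0.24 + 1.69 + 1.15 + 1.33 + 1.10 + 1.46 = 6.97.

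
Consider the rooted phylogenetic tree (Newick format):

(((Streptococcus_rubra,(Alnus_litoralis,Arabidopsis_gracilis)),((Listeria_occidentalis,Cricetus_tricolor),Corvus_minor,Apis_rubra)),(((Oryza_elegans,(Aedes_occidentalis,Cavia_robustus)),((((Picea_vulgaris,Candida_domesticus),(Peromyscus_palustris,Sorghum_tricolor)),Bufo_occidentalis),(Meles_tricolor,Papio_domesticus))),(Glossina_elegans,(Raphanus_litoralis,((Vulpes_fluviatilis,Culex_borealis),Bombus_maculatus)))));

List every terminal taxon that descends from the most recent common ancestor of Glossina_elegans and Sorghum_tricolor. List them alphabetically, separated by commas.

Aedes_occidentalis, Bombus_maculatus, Bufo_occidentalis, Candida_domesticus, Cavia_robustus, Culex_borealis, Glossina_elegans, Meles_tricolor, Oryza_elegans, Papio_domesticus, Peromyscus_palustris, Picea_vulgaris, Raphanus_litoralis, Sorghum_tricolor, Vulpes_fluviatilis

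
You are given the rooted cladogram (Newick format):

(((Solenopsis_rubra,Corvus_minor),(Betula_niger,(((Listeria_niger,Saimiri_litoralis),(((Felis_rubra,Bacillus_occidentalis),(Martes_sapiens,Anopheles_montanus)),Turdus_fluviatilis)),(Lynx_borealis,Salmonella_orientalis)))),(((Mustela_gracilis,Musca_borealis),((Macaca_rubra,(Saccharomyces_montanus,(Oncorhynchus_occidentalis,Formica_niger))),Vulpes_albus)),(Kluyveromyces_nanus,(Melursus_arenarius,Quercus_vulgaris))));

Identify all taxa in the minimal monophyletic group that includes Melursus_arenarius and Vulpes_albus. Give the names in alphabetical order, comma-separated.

Formica_niger, Kluyveromyces_nanus, Macaca_rubra, Melursus_arenarius, Musca_borealis, Mustela_gracilis, Oncorhynchus_occidentalis, Quercus_vulgaris, Saccharomyces_montanus, Vulpes_albus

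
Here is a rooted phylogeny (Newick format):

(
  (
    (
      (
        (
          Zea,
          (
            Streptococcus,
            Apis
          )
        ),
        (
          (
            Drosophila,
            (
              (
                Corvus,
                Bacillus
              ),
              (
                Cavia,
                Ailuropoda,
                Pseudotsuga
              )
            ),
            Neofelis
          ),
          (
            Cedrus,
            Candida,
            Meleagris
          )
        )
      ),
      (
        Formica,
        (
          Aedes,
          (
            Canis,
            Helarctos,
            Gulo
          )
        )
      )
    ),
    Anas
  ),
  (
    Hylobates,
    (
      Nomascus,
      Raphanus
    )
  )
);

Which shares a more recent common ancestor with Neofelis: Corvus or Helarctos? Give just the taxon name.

The MRCA of Neofelis and Corvus subtends (Drosophila,((Corvus,Bacillus),(Cavia,Ailuropoda,Pseudotsuga)),Neofelis) (7 taxa).
The MRCA of Neofelis and Helarctos subtends (((Zea,(Streptococcus,Apis)),((Drosophila,((Corvus,Bacillus),(Cavia,Ailuropoda,Pseudotsuga)),Neofelis),(Cedrus,Candida,Meleagris))),(Formica,(Aedes,(Canis,Helarctos,Gulo)))) (18 taxa).
The first is nested inside the second, so Neofelis shares a more recent common ancestor with Corvus.

Corvus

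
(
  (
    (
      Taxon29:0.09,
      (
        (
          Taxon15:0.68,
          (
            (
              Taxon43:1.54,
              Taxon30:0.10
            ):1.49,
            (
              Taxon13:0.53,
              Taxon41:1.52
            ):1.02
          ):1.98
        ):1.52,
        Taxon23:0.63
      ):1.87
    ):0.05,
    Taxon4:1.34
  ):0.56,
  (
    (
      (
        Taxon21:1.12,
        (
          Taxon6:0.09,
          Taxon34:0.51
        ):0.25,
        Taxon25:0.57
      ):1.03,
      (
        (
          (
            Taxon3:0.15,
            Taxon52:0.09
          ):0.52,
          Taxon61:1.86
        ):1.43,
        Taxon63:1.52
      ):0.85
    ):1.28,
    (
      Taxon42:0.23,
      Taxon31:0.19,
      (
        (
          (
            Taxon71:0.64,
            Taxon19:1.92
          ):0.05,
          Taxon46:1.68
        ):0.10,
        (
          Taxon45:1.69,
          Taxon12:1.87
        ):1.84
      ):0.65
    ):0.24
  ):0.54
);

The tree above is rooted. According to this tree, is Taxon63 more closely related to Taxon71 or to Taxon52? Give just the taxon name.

Taxon52

The MRCA of Taxon63 and Taxon52 subtends (((Taxon3,Taxon52),Taxon61),Taxon63) (4 taxa).
The MRCA of Taxon63 and Taxon71 subtends (((Taxon21,(Taxon6,Taxon34),Taxon25),(((Taxon3,Taxon52),Taxon61),Taxon63)),(Taxon42,Taxon31,(((Taxon71,Taxon19),Taxon46),(Taxon45,Taxon12)))) (15 taxa).
The first is nested inside the second, so Taxon63 shares a more recent common ancestor with Taxon52.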